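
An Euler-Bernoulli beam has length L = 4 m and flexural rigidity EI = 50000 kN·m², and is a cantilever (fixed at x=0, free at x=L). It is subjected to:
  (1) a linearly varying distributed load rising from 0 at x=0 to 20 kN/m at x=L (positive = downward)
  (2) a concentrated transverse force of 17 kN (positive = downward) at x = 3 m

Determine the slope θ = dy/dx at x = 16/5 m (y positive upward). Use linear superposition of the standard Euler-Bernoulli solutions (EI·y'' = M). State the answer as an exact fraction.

θ(16/5) = -176159/37500000 rad

Load 1 — triangular load w₀=20 kN/m (0→w₀ over full span):
  θ_1 = (w₀Lx²/4-w₀L²x/3-w₀x⁴/(24L))/EI = (20·4·(16/5)²/4-20·4²·(16/5)/3-20·(16/5)⁴/(24·4))/50000 = -3712/1171875 rad
Load 2 — point force P=17 kN at a=3 m (b=L-a=1):
  θ_2 = -Pa²/(2EI)  [x>a] = -17·3²/(2·50000) = -153/100000 rad
Superposition: θ = Σ θ_i = -176159/37500000 rad ≈ -0.004698 rad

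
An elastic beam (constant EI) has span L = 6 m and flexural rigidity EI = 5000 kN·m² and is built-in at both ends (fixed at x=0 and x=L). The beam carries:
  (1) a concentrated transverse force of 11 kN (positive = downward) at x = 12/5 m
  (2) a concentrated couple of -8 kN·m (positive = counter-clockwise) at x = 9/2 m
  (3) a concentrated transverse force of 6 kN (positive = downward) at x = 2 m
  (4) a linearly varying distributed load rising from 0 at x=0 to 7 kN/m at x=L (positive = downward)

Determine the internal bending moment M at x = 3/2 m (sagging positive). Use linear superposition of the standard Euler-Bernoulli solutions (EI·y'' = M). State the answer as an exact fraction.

Load 1 — point force P=11 kN at a=12/5 m (b=L-a=18/5):
  M_1 = Pb²(3a+b)x/L³ - Pab²/L²  [x≤a] = 11·(18/5)²·(3·(12/5)+(18/5))·(3/2)/6³ - 11·(12/5)·(18/5)²/6² = 297/250 kN·m
Load 2 — applied couple M₀=-8 kN·m at a=9/2 m (b=L-a=3/2):
  M_2 = R_Ax - M_A  [x≤a] with R_A=-3/2, M_A=-5/2 = (-3/2)·(3/2) - (-5/2) = 1/4 kN·m
Load 3 — point force P=6 kN at a=2 m (b=L-a=4):
  M_3 = Pb²(3a+b)x/L³ - Pab²/L²  [x≤a] = 6·4²·(3·2+4)·(3/2)/6³ - 6·2·4²/6² = 4/3 kN·m
Load 4 — triangular load w₀=7 kN/m (0→w₀ over full span):
  M_4 = 3w₀Lx/20 - w₀L²/30 - w₀x³/(6L) = 3·7·6·(3/2)/20 - 7·6²/30 - 7·(3/2)³/(6·6) = 63/160 kN·m
Superposition: M = Σ M_i = 37981/12000 kN·m ≈ 3.165083 kN·m

M(3/2) = 37981/12000 kN·m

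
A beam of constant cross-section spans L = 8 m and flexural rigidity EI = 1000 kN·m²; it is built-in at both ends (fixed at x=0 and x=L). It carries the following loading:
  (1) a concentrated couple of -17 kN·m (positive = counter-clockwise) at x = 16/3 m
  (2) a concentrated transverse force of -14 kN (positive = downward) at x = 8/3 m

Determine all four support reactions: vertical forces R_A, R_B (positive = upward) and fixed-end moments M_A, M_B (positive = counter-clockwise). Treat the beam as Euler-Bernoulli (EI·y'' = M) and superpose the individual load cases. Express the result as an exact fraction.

R_A = -713/54 kN, M_A = -601/27 kN·m, R_B = -43/54 kN, M_B = 224/27 kN·m

Load 1 — applied couple M₀=-17 kN·m at a=16/3 m (b=L-a=8/3):
  R_A = 6M₀ab/L³ = 6·(-17)·(16/3)·(8/3)/8³ = -17/6 kN
  M_A = M₀b(2a-b)/L² = (-17)·(8/3)·(2·(16/3)-(8/3))/8² = -17/3 kN·m
  R_B = -6M₀ab/L³ = -6·(-17)·(16/3)·(8/3)/8³ = 17/6 kN
  M_B = M₀a(2b-a)/L² = (-17)·(16/3)·(2·(8/3)-(16/3))/8² = 0 kN·m
Load 2 — point force P=-14 kN at a=8/3 m (b=L-a=16/3):
  R_A = Pb²(3a+b)/L³ = (-14)·(16/3)²·(3·(8/3)+(16/3))/8³ = -280/27 kN
  M_A = Pab²/L² = (-14)·(8/3)·(16/3)²/8² = -448/27 kN·m
  R_B = Pa²(a+3b)/L³ = (-14)·(8/3)²·((8/3)+3·(16/3))/8³ = -98/27 kN
  M_B = -Pa²b/L² = -(-14)·(8/3)²·(16/3)/8² = 224/27 kN·m
Superposition: R_A = -713/54 kN, M_A = -601/27 kN·m, R_B = -43/54 kN, M_B = 224/27 kN·m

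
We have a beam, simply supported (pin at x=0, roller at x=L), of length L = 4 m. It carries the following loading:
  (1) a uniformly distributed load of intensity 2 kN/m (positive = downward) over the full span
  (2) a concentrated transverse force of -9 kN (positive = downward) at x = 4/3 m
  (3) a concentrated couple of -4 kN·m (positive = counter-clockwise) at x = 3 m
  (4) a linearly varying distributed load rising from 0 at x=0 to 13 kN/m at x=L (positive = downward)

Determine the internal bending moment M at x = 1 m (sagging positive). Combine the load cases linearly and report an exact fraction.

M(1) = 33/8 kN·m

Load 1 — uniform load w=2 kN/m over full span:
  M_1 = wx(L-x)/2 = 2·1·(4-1)/2 = 3 kN·m
Load 2 — point force P=-9 kN at a=4/3 m (b=L-a=8/3):
  M_2 = Pbx/L  [x≤a] = (-9)·(8/3)·1/4 = -6 kN·m
Load 3 — applied couple M₀=-4 kN·m at a=3 m (b=L-a=1):
  M_3 = M₀x/L  [x≤a] = (-4)·1/4 = -1 kN·m
Load 4 — triangular load w₀=13 kN/m (0→w₀ over full span):
  M_4 = w₀Lx/6 - w₀x³/(6L) = 13·4·1/6 - 13·1³/(6·4) = 65/8 kN·m
Superposition: M = Σ M_i = 33/8 kN·m ≈ 4.125000 kN·m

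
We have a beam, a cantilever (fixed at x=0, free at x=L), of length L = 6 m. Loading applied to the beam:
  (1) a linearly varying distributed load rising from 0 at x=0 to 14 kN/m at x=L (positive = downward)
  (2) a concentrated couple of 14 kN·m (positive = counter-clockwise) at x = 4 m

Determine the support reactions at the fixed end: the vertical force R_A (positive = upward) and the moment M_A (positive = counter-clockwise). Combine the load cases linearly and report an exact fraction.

R_A = 42 kN, M_A = 154 kN·m

Load 1 — triangular load w₀=14 kN/m (0→w₀ over full span):
  R_A = w₀L/2 = 14·6/2 = 42 kN
  M_A = w₀L²/3 = 14·6²/3 = 168 kN·m
Load 2 — applied couple M₀=14 kN·m at a=4 m (b=L-a=2):
  R_A = 0 kN
  M_A = -M₀ = -14 kN·m
Superposition: R_A = 42 kN, M_A = 154 kN·m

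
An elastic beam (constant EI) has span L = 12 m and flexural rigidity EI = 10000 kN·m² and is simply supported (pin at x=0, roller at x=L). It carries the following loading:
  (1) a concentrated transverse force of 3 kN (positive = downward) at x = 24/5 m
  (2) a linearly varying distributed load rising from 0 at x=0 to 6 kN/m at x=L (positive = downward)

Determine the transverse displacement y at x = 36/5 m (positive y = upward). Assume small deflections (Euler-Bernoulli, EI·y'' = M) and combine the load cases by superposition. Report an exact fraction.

y(36/5) = -859032/9765625 m

Load 1 — point force P=3 kN at a=24/5 m (b=L-a=36/5):
  y_1 = -Pa(L-x)(2Lx-a²-x²)/(6LEI)  [x>a] = -3·(24/5)·(12-(36/5))·(2·12·(36/5)-(24/5)²-(36/5)²)/(6·12·10000) = -3672/390625 m
Load 2 — triangular load w₀=6 kN/m (0→w₀ over full span):
  y_2 = -w₀x(7L⁴-10L²x²+3x⁴)/(360LEI) = -6·(36/5)·(7·12⁴-10·12²·(36/5)²+3·(36/5)⁴)/(360·12·10000) = -767232/9765625 m
Superposition: y = Σ y_i = -859032/9765625 m ≈ -0.087965 m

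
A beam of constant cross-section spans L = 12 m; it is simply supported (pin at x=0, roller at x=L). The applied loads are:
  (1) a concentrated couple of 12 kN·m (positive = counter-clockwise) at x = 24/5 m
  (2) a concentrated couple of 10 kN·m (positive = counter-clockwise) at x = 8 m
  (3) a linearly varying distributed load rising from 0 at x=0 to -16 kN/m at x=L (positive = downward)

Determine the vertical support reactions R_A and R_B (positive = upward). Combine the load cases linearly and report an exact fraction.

Load 1 — applied couple M₀=12 kN·m at a=24/5 m (b=L-a=36/5):
  R_A = M₀/L = 12/12 = 1 kN
  R_B = -M₀/L = -12/12 = -1 kN
Load 2 — applied couple M₀=10 kN·m at a=8 m (b=L-a=4):
  R_A = M₀/L = 10/12 = 5/6 kN
  R_B = -M₀/L = -10/12 = -5/6 kN
Load 3 — triangular load w₀=-16 kN/m (0→w₀ over full span):
  R_A = w₀L/6 = (-16)·12/6 = -32 kN
  R_B = w₀L/3 = (-16)·12/3 = -64 kN
Superposition: R_A = -181/6 kN, R_B = -395/6 kN

R_A = -181/6 kN, R_B = -395/6 kN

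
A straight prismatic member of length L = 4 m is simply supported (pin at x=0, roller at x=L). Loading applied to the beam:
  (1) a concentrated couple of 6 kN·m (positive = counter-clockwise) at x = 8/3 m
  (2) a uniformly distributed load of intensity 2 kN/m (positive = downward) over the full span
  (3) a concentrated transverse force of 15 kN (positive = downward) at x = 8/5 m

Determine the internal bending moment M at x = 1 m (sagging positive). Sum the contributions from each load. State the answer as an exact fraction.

M(1) = 27/2 kN·m

Load 1 — applied couple M₀=6 kN·m at a=8/3 m (b=L-a=4/3):
  M_1 = M₀x/L  [x≤a] = 6·1/4 = 3/2 kN·m
Load 2 — uniform load w=2 kN/m over full span:
  M_2 = wx(L-x)/2 = 2·1·(4-1)/2 = 3 kN·m
Load 3 — point force P=15 kN at a=8/5 m (b=L-a=12/5):
  M_3 = Pbx/L  [x≤a] = 15·(12/5)·1/4 = 9 kN·m
Superposition: M = Σ M_i = 27/2 kN·m ≈ 13.500000 kN·m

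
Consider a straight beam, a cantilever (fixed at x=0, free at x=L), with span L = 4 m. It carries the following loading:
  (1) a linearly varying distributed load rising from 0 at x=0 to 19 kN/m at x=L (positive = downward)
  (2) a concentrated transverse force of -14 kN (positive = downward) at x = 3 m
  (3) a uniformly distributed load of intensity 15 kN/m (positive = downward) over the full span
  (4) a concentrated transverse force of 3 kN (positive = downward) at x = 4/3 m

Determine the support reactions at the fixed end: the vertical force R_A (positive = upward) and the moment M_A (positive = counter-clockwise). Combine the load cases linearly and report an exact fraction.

Load 1 — triangular load w₀=19 kN/m (0→w₀ over full span):
  R_A = w₀L/2 = 19·4/2 = 38 kN
  M_A = w₀L²/3 = 19·4²/3 = 304/3 kN·m
Load 2 — point force P=-14 kN at a=3 m (b=L-a=1):
  R_A = P = (-14) = -14 kN
  M_A = Pa = (-14)·3 = -42 kN·m
Load 3 — uniform load w=15 kN/m over full span:
  R_A = wL = 15·4 = 60 kN
  M_A = wL²/2 = 15·4²/2 = 120 kN·m
Load 4 — point force P=3 kN at a=4/3 m (b=L-a=8/3):
  R_A = P = 3 kN
  M_A = Pa = 3·(4/3) = 4 kN·m
Superposition: R_A = 87 kN, M_A = 550/3 kN·m

R_A = 87 kN, M_A = 550/3 kN·m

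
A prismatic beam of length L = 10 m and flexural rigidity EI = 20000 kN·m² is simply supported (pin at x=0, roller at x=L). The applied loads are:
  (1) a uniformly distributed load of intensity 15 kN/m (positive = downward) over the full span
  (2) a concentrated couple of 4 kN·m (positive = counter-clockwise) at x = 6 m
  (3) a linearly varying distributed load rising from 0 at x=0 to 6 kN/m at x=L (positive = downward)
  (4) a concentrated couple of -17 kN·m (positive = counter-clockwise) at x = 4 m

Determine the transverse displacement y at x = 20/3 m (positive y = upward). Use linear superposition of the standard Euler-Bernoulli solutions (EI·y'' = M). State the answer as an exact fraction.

Load 1 — uniform load w=15 kN/m over full span:
  y_1 = -wx(L³-2Lx²+x³)/(24EI) = -15·(20/3)·(10³-2·10·(20/3)²+(20/3)³)/(24·20000) = -55/648 m
Load 2 — applied couple M₀=4 kN·m at a=6 m (b=L-a=4):
  y_2 = (M₀x³/(6L)-M₀(x-a)²/2+C₁x)/EI  [x>a] with C₁=M₀(3b²-L²)/(6L)=-52/15 = (4·(20/3)³/(6·10)-4·((20/3)-6)²/2+(-52/15)·(20/3))/20000 = -43/202500 m
Load 3 — triangular load w₀=6 kN/m (0→w₀ over full span):
  y_3 = -w₀x(7L⁴-10L²x²+3x⁴)/(360LEI) = -6·(20/3)·(7·10⁴-10·10²·(20/3)²+3·(20/3)⁴)/(360·10·20000) = -17/972 m
Load 4 — applied couple M₀=-17 kN·m at a=4 m (b=L-a=6):
  y_4 = (M₀x³/(6L)-M₀(x-a)²/2+C₁x)/EI  [x>a] with C₁=M₀(3b²-L²)/(6L)=-34/15 = ((-17)·(20/3)³/(6·10)-(-17)·((20/3)-4)²/2+(-34/15)·(20/3))/20000 = -391/202500 m
Superposition: y = Σ y_i = -126979/1215000 m ≈ -0.104509 m

y(20/3) = -126979/1215000 m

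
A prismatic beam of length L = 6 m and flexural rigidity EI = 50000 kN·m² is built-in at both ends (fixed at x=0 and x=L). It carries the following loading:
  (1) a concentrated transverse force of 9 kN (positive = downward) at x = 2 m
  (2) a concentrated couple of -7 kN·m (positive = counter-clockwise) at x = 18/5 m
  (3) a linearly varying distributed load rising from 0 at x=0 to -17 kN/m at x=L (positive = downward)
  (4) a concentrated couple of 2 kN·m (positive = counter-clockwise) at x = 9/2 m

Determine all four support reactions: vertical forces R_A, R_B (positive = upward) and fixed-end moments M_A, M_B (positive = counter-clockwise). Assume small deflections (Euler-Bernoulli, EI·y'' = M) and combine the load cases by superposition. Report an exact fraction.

Load 1 — point force P=9 kN at a=2 m (b=L-a=4):
  R_A = Pb²(3a+b)/L³ = 9·4²·(3·2+4)/6³ = 20/3 kN
  M_A = Pab²/L² = 9·2·4²/6² = 8 kN·m
  R_B = Pa²(a+3b)/L³ = 9·2²·(2+3·4)/6³ = 7/3 kN
  M_B = -Pa²b/L² = -9·2²·4/6² = -4 kN·m
Load 2 — applied couple M₀=-7 kN·m at a=18/5 m (b=L-a=12/5):
  R_A = 6M₀ab/L³ = 6·(-7)·(18/5)·(12/5)/6³ = -42/25 kN
  M_A = M₀b(2a-b)/L² = (-7)·(12/5)·(2·(18/5)-(12/5))/6² = -56/25 kN·m
  R_B = -6M₀ab/L³ = -6·(-7)·(18/5)·(12/5)/6³ = 42/25 kN
  M_B = M₀a(2b-a)/L² = (-7)·(18/5)·(2·(12/5)-(18/5))/6² = -21/25 kN·m
Load 3 — triangular load w₀=-17 kN/m (0→w₀ over full span):
  R_A = 3w₀L/20 = 3·(-17)·6/20 = -153/10 kN
  M_A = w₀L²/30 = (-17)·6²/30 = -102/5 kN·m
  R_B = 7w₀L/20 = 7·(-17)·6/20 = -357/10 kN
  M_B = -w₀L²/20 = -(-17)·6²/20 = 153/5 kN·m
Load 4 — applied couple M₀=2 kN·m at a=9/2 m (b=L-a=3/2):
  R_A = 6M₀ab/L³ = 6·2·(9/2)·(3/2)/6³ = 3/8 kN
  M_A = M₀b(2a-b)/L² = 2·(3/2)·(2·(9/2)-(3/2))/6² = 5/8 kN·m
  R_B = -6M₀ab/L³ = -6·2·(9/2)·(3/2)/6³ = -3/8 kN
  M_B = M₀a(2b-a)/L² = 2·(9/2)·(2·(3/2)-(9/2))/6² = -3/8 kN·m
Superposition: R_A = -5963/600 kN, M_A = -2803/200 kN·m, R_B = -19237/600 kN, M_B = 5077/200 kN·m

R_A = -5963/600 kN, M_A = -2803/200 kN·m, R_B = -19237/600 kN, M_B = 5077/200 kN·m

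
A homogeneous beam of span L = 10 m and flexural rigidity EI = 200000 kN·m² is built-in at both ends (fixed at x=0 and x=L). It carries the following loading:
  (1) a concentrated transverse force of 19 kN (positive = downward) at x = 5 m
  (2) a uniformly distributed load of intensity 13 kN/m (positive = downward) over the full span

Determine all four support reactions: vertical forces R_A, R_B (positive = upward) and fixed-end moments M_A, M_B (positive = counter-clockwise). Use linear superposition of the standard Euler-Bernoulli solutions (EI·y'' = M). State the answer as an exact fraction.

R_A = 149/2 kN, M_A = 1585/12 kN·m, R_B = 149/2 kN, M_B = -1585/12 kN·m

Load 1 — point force P=19 kN at a=5 m (b=L-a=5):
  R_A = Pb²(3a+b)/L³ = 19·5²·(3·5+5)/10³ = 19/2 kN
  M_A = Pab²/L² = 19·5·5²/10² = 95/4 kN·m
  R_B = Pa²(a+3b)/L³ = 19·5²·(5+3·5)/10³ = 19/2 kN
  M_B = -Pa²b/L² = -19·5²·5/10² = -95/4 kN·m
Load 2 — uniform load w=13 kN/m over full span:
  R_A = wL/2 = 13·10/2 = 65 kN
  M_A = wL²/12 = 13·10²/12 = 325/3 kN·m
  R_B = wL/2 = 13·10/2 = 65 kN
  M_B = -wL²/12 = -13·10²/12 = -325/3 kN·m
Superposition: R_A = 149/2 kN, M_A = 1585/12 kN·m, R_B = 149/2 kN, M_B = -1585/12 kN·m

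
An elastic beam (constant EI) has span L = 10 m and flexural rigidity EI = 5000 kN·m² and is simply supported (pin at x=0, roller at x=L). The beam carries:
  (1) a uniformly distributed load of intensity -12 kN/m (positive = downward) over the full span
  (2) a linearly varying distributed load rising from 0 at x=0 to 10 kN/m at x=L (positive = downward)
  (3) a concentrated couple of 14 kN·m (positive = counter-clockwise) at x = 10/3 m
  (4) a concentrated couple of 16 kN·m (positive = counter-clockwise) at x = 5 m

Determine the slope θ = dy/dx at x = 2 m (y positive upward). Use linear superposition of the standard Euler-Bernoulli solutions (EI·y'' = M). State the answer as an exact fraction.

θ(2) = 181/3750 rad

Load 1 — uniform load w=-12 kN/m over full span:
  θ_1 = -w(L³-6Lx²+4x³)/(24EI) = -(-12)·(10³-6·10·2²+4·2³)/(24·5000) = 99/1250 rad
Load 2 — triangular load w₀=10 kN/m (0→w₀ over full span):
  θ_2 = -w₀(7L⁴-30L²x²+15x⁴)/(360LEI) = -10·(7·10⁴-30·10²·2²+15·2⁴)/(360·10·5000) = -182/5625 rad
Load 3 — applied couple M₀=14 kN·m at a=10/3 m (b=L-a=20/3):
  θ_3 = (M₀x²/(2L)+C₁)/EI  [x≤a] with C₁=M₀(3b²-L²)/(6L)=70/9 = (14·2²/(2·10)+(70/9))/5000 = 119/56250 rad
Load 4 — applied couple M₀=16 kN·m at a=5 m (b=L-a=5):
  θ_4 = (M₀x²/(2L)+C₁)/EI  [x≤a] with C₁=M₀(3b²-L²)/(6L)=-20/3 = (16·2²/(2·10)+(-20/3))/5000 = -13/18750 rad
Superposition: θ = Σ θ_i = 181/3750 rad ≈ 0.048267 rad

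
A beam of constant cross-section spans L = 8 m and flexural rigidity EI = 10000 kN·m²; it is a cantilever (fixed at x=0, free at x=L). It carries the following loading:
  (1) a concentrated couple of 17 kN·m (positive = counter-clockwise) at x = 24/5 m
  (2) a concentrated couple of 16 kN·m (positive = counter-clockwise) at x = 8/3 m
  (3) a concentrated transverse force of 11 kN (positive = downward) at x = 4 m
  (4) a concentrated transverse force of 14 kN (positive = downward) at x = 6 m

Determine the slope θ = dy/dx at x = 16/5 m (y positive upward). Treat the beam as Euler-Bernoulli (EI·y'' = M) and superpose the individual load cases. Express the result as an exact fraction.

Load 1 — applied couple M₀=17 kN·m at a=24/5 m (b=L-a=16/5):
  θ_1 = M₀x/EI  [x≤a] = 17·(16/5)/10000 = 17/3125 rad
Load 2 — applied couple M₀=16 kN·m at a=8/3 m (b=L-a=16/3):
  θ_2 = M₀a/EI  [x>a] = 16·(8/3)/10000 = 8/1875 rad
Load 3 — point force P=11 kN at a=4 m (b=L-a=4):
  θ_3 = -Px(2a-x)/(2EI)  [x≤a] = -11·(16/5)·(2·4-(16/5))/(2·10000) = -132/15625 rad
Load 4 — point force P=14 kN at a=6 m (b=L-a=2):
  θ_4 = -Px(2a-x)/(2EI)  [x≤a] = -14·(16/5)·(2·6-(16/5))/(2·10000) = -308/15625 rad
Superposition: θ = Σ θ_i = -173/9375 rad ≈ -0.018453 rad

θ(16/5) = -173/9375 rad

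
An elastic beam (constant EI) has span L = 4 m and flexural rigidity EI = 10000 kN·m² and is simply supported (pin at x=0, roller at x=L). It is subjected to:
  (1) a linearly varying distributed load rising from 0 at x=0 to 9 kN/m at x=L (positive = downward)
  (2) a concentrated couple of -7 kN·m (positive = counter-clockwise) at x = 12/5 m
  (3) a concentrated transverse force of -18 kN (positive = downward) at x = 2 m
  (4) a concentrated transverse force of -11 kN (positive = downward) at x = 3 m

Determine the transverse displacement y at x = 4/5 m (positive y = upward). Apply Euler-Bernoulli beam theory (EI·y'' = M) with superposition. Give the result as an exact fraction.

y(4/5) = 1147049/937500000 m

Load 1 — triangular load w₀=9 kN/m (0→w₀ over full span):
  y_1 = -w₀x(7L⁴-10L²x²+3x⁴)/(360LEI) = -9·(4/5)·(7·4⁴-10·4²·(4/5)²+3·(4/5)⁴)/(360·4·10000) = -8256/9765625 m
Load 2 — applied couple M₀=-7 kN·m at a=12/5 m (b=L-a=8/5):
  y_2 = (M₀x³/(6L)+C₁x)/EI  [x≤a] with C₁=M₀(3b²-L²)/(6L)=182/75 = ((-7)·(4/5)³/(6·4)+(182/75)·(4/5))/10000 = 14/78125 m
Load 3 — point force P=-18 kN at a=2 m (b=L-a=2):
  y_3 = -Pbx(L²-b²-x²)/(6LEI)  [x≤a] = -(-18)·2·(4/5)·(4²-2²-(4/5)²)/(6·4·10000) = 213/156250 m
Load 4 — point force P=-11 kN at a=3 m (b=L-a=1):
  y_4 = -Pbx(L²-b²-x²)/(6LEI)  [x≤a] = -(-11)·1·(4/5)·(4²-1²-(4/5)²)/(6·4·10000) = 3949/7500000 m
Superposition: y = Σ y_i = 1147049/937500000 m ≈ 0.001224 m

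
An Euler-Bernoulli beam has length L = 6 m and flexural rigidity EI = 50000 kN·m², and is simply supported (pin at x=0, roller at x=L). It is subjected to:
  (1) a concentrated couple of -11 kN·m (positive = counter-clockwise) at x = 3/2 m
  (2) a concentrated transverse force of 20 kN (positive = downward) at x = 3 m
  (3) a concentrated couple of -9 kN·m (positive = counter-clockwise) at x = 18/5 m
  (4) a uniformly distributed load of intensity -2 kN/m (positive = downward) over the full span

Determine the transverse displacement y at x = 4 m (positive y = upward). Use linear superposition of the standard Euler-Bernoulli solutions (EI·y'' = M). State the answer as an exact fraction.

Load 1 — applied couple M₀=-11 kN·m at a=3/2 m (b=L-a=9/2):
  y_1 = (M₀x³/(6L)-M₀(x-a)²/2+C₁x)/EI  [x>a] with C₁=M₀(3b²-L²)/(6L)=-121/16 = ((-11)·4³/(6·6)-(-11)·(4-(3/2))²/2+(-121/16)·4)/50000 = -1111/3600000 m
Load 2 — point force P=20 kN at a=3 m (b=L-a=3):
  y_2 = -Pa(L-x)(2Lx-a²-x²)/(6LEI)  [x>a] = -20·3·(6-4)·(2·6·4-3²-4²)/(6·6·50000) = -23/15000 m
Load 3 — applied couple M₀=-9 kN·m at a=18/5 m (b=L-a=12/5):
  y_3 = (M₀x³/(6L)-M₀(x-a)²/2+C₁x)/EI  [x>a] with C₁=M₀(3b²-L²)/(6L)=117/25 = ((-9)·4³/(6·6)-(-9)·(4-(18/5))²/2+(117/25)·4)/50000 = 43/625000 m
Load 4 — uniform load w=-2 kN/m over full span:
  y_4 = -wx(L³-2Lx²+x³)/(24EI) = -(-2)·4·(6³-2·6·4²+4³)/(24·50000) = 11/18750 m
Superposition: y = Σ y_i = -106783/90000000 m ≈ -0.001186 m

y(4) = -106783/90000000 m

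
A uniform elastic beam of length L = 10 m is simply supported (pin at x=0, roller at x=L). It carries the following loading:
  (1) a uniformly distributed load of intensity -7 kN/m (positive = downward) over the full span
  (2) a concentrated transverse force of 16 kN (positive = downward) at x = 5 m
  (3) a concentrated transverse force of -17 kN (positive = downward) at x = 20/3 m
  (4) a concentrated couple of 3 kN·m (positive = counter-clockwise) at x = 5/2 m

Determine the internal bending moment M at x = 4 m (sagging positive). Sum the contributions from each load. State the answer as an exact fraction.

Load 1 — uniform load w=-7 kN/m over full span:
  M_1 = wx(L-x)/2 = (-7)·4·(10-4)/2 = -84 kN·m
Load 2 — point force P=16 kN at a=5 m (b=L-a=5):
  M_2 = Pbx/L  [x≤a] = 16·5·4/10 = 32 kN·m
Load 3 — point force P=-17 kN at a=20/3 m (b=L-a=10/3):
  M_3 = Pbx/L  [x≤a] = (-17)·(10/3)·4/10 = -68/3 kN·m
Load 4 — applied couple M₀=3 kN·m at a=5/2 m (b=L-a=15/2):
  M_4 = M₀x/L - M₀  [x>a] = 3·4/10 - 3 = -9/5 kN·m
Superposition: M = Σ M_i = -1147/15 kN·m ≈ -76.466667 kN·m

M(4) = -1147/15 kN·m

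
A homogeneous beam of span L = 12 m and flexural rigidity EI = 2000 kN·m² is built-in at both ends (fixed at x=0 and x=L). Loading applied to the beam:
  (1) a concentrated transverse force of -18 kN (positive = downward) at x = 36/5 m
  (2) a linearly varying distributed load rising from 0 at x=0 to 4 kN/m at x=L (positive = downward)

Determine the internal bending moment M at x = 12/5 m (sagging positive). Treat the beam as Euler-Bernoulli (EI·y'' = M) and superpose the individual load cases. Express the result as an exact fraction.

M(12/5) = 1776/625 kN·m

Load 1 — point force P=-18 kN at a=36/5 m (b=L-a=24/5):
  M_1 = Pb²(3a+b)x/L³ - Pab²/L²  [x≤a] = (-18)·(24/5)²·(3·(36/5)+(24/5))·(12/5)/12³ - (-18)·(36/5)·(24/5)²/12² = 3456/625 kN·m
Load 2 — triangular load w₀=4 kN/m (0→w₀ over full span):
  M_2 = 3w₀Lx/20 - w₀L²/30 - w₀x³/(6L) = 3·4·12·(12/5)/20 - 4·12²/30 - 4·(12/5)³/(6·12) = -336/125 kN·m
Superposition: M = Σ M_i = 1776/625 kN·m ≈ 2.841600 kN·m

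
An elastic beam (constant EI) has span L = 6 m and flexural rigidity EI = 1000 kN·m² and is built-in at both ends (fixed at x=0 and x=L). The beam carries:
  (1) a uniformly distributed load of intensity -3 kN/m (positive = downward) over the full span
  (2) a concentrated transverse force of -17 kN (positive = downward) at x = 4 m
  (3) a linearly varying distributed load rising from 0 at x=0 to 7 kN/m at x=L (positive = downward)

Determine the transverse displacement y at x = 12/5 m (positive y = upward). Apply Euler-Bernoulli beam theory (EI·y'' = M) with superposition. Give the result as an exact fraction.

Load 1 — uniform load w=-3 kN/m over full span:
  y_1 = -wx²(L-x)²/(24EI) = -(-3)·(12/5)²·(6-(12/5))²/(24·1000) = 729/78125 m
Load 2 — point force P=-17 kN at a=4 m (b=L-a=2):
  y_2 = -Pb²x²(3aL-(3a+b)x)/(6L³EI)  [x≤a] = -(-17)·2²·(12/5)²·(3·4·6-(3·4+2)·(12/5))/(6·6³·1000) = 544/46875 m
Load 3 — triangular load w₀=7 kN/m (0→w₀ over full span):
  y_3 = -w₀x²(L-x)²(x+2L)/(120LEI) = -7·(12/5)²·(6-(12/5))²·((12/5)+2·6)/(120·6·1000) = -20412/1953125 m
Superposition: y = Σ y_i = 61439/5859375 m ≈ 0.010486 m

y(12/5) = 61439/5859375 m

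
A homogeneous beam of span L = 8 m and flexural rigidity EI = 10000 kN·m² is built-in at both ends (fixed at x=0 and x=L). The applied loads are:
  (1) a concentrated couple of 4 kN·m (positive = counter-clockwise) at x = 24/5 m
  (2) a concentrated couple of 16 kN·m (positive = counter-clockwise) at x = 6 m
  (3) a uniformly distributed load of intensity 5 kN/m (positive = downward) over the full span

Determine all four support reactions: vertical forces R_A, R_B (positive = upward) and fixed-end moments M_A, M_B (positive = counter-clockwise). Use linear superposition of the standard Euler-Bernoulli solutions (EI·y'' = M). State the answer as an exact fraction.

R_A = 2297/100 kN, M_A = 2471/75 kN·m, R_B = 1703/100 kN, M_B = -2189/75 kN·m

Load 1 — applied couple M₀=4 kN·m at a=24/5 m (b=L-a=16/5):
  R_A = 6M₀ab/L³ = 6·4·(24/5)·(16/5)/8³ = 18/25 kN
  M_A = M₀b(2a-b)/L² = 4·(16/5)·(2·(24/5)-(16/5))/8² = 32/25 kN·m
  R_B = -6M₀ab/L³ = -6·4·(24/5)·(16/5)/8³ = -18/25 kN
  M_B = M₀a(2b-a)/L² = 4·(24/5)·(2·(16/5)-(24/5))/8² = 12/25 kN·m
Load 2 — applied couple M₀=16 kN·m at a=6 m (b=L-a=2):
  R_A = 6M₀ab/L³ = 6·16·6·2/8³ = 9/4 kN
  M_A = M₀b(2a-b)/L² = 16·2·(2·6-2)/8² = 5 kN·m
  R_B = -6M₀ab/L³ = -6·16·6·2/8³ = -9/4 kN
  M_B = M₀a(2b-a)/L² = 16·6·(2·2-6)/8² = -3 kN·m
Load 3 — uniform load w=5 kN/m over full span:
  R_A = wL/2 = 5·8/2 = 20 kN
  M_A = wL²/12 = 5·8²/12 = 80/3 kN·m
  R_B = wL/2 = 5·8/2 = 20 kN
  M_B = -wL²/12 = -5·8²/12 = -80/3 kN·m
Superposition: R_A = 2297/100 kN, M_A = 2471/75 kN·m, R_B = 1703/100 kN, M_B = -2189/75 kN·m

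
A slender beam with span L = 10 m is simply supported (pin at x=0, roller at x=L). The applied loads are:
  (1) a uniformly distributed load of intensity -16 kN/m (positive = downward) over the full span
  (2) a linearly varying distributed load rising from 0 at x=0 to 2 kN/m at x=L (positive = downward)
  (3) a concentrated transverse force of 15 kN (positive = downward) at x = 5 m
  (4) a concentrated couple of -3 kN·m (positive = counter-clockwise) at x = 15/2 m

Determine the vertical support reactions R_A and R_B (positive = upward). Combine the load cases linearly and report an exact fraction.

R_A = -1042/15 kN, R_B = -983/15 kN

Load 1 — uniform load w=-16 kN/m over full span:
  R_A = wL/2 = (-16)·10/2 = -80 kN
  R_B = wL/2 = (-16)·10/2 = -80 kN
Load 2 — triangular load w₀=2 kN/m (0→w₀ over full span):
  R_A = w₀L/6 = 2·10/6 = 10/3 kN
  R_B = w₀L/3 = 2·10/3 = 20/3 kN
Load 3 — point force P=15 kN at a=5 m (b=L-a=5):
  R_A = Pb/L = 15·5/10 = 15/2 kN
  R_B = Pa/L = 15·5/10 = 15/2 kN
Load 4 — applied couple M₀=-3 kN·m at a=15/2 m (b=L-a=5/2):
  R_A = M₀/L = (-3)/10 = -3/10 kN
  R_B = -M₀/L = -(-3)/10 = 3/10 kN
Superposition: R_A = -1042/15 kN, R_B = -983/15 kN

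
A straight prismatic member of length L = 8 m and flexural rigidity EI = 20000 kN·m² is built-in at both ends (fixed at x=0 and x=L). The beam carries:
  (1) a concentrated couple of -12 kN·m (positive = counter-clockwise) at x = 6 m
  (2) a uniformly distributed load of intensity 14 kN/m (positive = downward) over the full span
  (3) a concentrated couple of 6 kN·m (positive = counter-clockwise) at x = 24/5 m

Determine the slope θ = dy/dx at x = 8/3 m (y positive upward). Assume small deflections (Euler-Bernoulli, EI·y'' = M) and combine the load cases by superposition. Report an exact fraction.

Load 1 — applied couple M₀=-12 kN·m at a=6 m (b=L-a=2):
  θ_1 = (R_Ax²/2 - M_Ax)/EI  [x≤a] with R_A=-27/16, M_A=-15/4 = ((-27/16)·(8/3)²/2 - (-15/4)·(8/3))/20000 = 1/5000 rad
Load 2 — uniform load w=14 kN/m over full span:
  θ_2 = -wx(L-x)(L-2x)/(12EI) = -14·(8/3)·(8-(8/3))·(8-2·(8/3))/(12·20000) = -112/50625 rad
Load 3 — applied couple M₀=6 kN·m at a=24/5 m (b=L-a=16/5):
  θ_3 = (R_Ax²/2 - M_Ax)/EI  [x≤a] with R_A=27/25, M_A=48/25 = ((27/25)·(8/3)²/2 - (48/25)·(8/3))/20000 = -1/15625 rad
Superposition: θ = Σ θ_i = -21023/10125000 rad ≈ -0.002076 rad

θ(8/3) = -21023/10125000 rad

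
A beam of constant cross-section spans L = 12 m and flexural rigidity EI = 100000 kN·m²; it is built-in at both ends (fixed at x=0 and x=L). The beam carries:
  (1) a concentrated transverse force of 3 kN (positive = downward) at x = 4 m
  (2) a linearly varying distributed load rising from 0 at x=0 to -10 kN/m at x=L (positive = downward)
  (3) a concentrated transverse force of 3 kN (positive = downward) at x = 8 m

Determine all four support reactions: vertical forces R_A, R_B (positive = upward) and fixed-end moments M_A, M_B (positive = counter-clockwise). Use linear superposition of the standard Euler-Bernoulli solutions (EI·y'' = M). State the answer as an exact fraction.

Load 1 — point force P=3 kN at a=4 m (b=L-a=8):
  R_A = Pb²(3a+b)/L³ = 3·8²·(3·4+8)/12³ = 20/9 kN
  M_A = Pab²/L² = 3·4·8²/12² = 16/3 kN·m
  R_B = Pa²(a+3b)/L³ = 3·4²·(4+3·8)/12³ = 7/9 kN
  M_B = -Pa²b/L² = -3·4²·8/12² = -8/3 kN·m
Load 2 — triangular load w₀=-10 kN/m (0→w₀ over full span):
  R_A = 3w₀L/20 = 3·(-10)·12/20 = -18 kN
  M_A = w₀L²/30 = (-10)·12²/30 = -48 kN·m
  R_B = 7w₀L/20 = 7·(-10)·12/20 = -42 kN
  M_B = -w₀L²/20 = -(-10)·12²/20 = 72 kN·m
Load 3 — point force P=3 kN at a=8 m (b=L-a=4):
  R_A = Pb²(3a+b)/L³ = 3·4²·(3·8+4)/12³ = 7/9 kN
  M_A = Pab²/L² = 3·8·4²/12² = 8/3 kN·m
  R_B = Pa²(a+3b)/L³ = 3·8²·(8+3·4)/12³ = 20/9 kN
  M_B = -Pa²b/L² = -3·8²·4/12² = -16/3 kN·m
Superposition: R_A = -15 kN, M_A = -40 kN·m, R_B = -39 kN, M_B = 64 kN·m

R_A = -15 kN, M_A = -40 kN·m, R_B = -39 kN, M_B = 64 kN·m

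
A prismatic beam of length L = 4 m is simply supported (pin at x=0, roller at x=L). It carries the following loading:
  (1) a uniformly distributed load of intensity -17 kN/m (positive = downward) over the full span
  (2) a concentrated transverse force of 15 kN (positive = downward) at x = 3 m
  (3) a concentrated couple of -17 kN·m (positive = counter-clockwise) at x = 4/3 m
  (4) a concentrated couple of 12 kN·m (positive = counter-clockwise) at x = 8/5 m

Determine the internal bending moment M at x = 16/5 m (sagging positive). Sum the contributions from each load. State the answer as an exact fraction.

M(16/5) = -294/25 kN·m

Load 1 — uniform load w=-17 kN/m over full span:
  M_1 = wx(L-x)/2 = (-17)·(16/5)·(4-(16/5))/2 = -544/25 kN·m
Load 2 — point force P=15 kN at a=3 m (b=L-a=1):
  M_2 = Pa(L-x)/L  [x>a] = 15·3·(4-(16/5))/4 = 9 kN·m
Load 3 — applied couple M₀=-17 kN·m at a=4/3 m (b=L-a=8/3):
  M_3 = M₀x/L - M₀  [x>a] = (-17)·(16/5)/4 - (-17) = 17/5 kN·m
Load 4 — applied couple M₀=12 kN·m at a=8/5 m (b=L-a=12/5):
  M_4 = M₀x/L - M₀  [x>a] = 12·(16/5)/4 - 12 = -12/5 kN·m
Superposition: M = Σ M_i = -294/25 kN·m ≈ -11.760000 kN·m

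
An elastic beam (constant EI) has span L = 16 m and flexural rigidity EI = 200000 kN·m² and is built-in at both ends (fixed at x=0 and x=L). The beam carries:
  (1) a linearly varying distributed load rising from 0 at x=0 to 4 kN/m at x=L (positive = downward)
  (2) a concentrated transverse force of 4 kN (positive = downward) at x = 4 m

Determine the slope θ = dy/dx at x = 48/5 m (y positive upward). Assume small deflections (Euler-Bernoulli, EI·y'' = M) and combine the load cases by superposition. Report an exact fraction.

θ(48/5) = 637/3906250 rad

Load 1 — triangular load w₀=4 kN/m (0→w₀ over full span):
  θ_1 = -w₀(2x(L-x)(L-2x)(x+2L)+x²(L-x)²)/(120LEI) = -4·(2·(48/5)·(16-(48/5))·(16-2·(48/5))·((48/5)+2·16)+(48/5)²·(16-(48/5))²)/(120·16·200000) = 256/1953125 rad
Load 2 — point force P=4 kN at a=4 m (b=L-a=12):
  θ_2 = Pa²(L-x)(2bL-(3b+a)(L-x))/(2L³EI)  [x>a] = 4·4²·(16-(48/5))·(2·12·16-(3·12+4)·(16-(48/5)))/(2·16³·200000) = 1/31250 rad
Superposition: θ = Σ θ_i = 637/3906250 rad ≈ 0.000163 rad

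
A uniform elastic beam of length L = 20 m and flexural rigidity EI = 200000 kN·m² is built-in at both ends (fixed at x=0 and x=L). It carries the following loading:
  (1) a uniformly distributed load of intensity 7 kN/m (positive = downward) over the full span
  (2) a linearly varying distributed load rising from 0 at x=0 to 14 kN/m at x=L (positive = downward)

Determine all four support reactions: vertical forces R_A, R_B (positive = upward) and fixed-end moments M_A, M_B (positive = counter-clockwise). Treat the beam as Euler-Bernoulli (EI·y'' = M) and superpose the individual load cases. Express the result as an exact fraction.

R_A = 112 kN, M_A = 420 kN·m, R_B = 168 kN, M_B = -1540/3 kN·m

Load 1 — uniform load w=7 kN/m over full span:
  R_A = wL/2 = 7·20/2 = 70 kN
  M_A = wL²/12 = 7·20²/12 = 700/3 kN·m
  R_B = wL/2 = 7·20/2 = 70 kN
  M_B = -wL²/12 = -7·20²/12 = -700/3 kN·m
Load 2 — triangular load w₀=14 kN/m (0→w₀ over full span):
  R_A = 3w₀L/20 = 3·14·20/20 = 42 kN
  M_A = w₀L²/30 = 14·20²/30 = 560/3 kN·m
  R_B = 7w₀L/20 = 7·14·20/20 = 98 kN
  M_B = -w₀L²/20 = -14·20²/20 = -280 kN·m
Superposition: R_A = 112 kN, M_A = 420 kN·m, R_B = 168 kN, M_B = -1540/3 kN·m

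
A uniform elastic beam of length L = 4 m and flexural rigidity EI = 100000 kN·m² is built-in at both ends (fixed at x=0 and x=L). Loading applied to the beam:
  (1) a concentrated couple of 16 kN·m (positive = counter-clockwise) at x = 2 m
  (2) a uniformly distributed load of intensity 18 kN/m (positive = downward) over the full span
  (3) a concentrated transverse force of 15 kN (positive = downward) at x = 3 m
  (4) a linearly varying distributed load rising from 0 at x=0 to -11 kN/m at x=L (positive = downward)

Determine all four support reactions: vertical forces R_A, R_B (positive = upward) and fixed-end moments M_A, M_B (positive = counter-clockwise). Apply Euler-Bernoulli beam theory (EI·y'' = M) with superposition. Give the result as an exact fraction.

R_A = 6039/160 kN, M_A = 5987/240 kN·m, R_B = 4361/160 kN, M_B = -1571/80 kN·m

Load 1 — applied couple M₀=16 kN·m at a=2 m (b=L-a=2):
  R_A = 6M₀ab/L³ = 6·16·2·2/4³ = 6 kN
  M_A = M₀b(2a-b)/L² = 16·2·(2·2-2)/4² = 4 kN·m
  R_B = -6M₀ab/L³ = -6·16·2·2/4³ = -6 kN
  M_B = M₀a(2b-a)/L² = 16·2·(2·2-2)/4² = 4 kN·m
Load 2 — uniform load w=18 kN/m over full span:
  R_A = wL/2 = 18·4/2 = 36 kN
  M_A = wL²/12 = 18·4²/12 = 24 kN·m
  R_B = wL/2 = 18·4/2 = 36 kN
  M_B = -wL²/12 = -18·4²/12 = -24 kN·m
Load 3 — point force P=15 kN at a=3 m (b=L-a=1):
  R_A = Pb²(3a+b)/L³ = 15·1²·(3·3+1)/4³ = 75/32 kN
  M_A = Pab²/L² = 15·3·1²/4² = 45/16 kN·m
  R_B = Pa²(a+3b)/L³ = 15·3²·(3+3·1)/4³ = 405/32 kN
  M_B = -Pa²b/L² = -15·3²·1/4² = -135/16 kN·m
Load 4 — triangular load w₀=-11 kN/m (0→w₀ over full span):
  R_A = 3w₀L/20 = 3·(-11)·4/20 = -33/5 kN
  M_A = w₀L²/30 = (-11)·4²/30 = -88/15 kN·m
  R_B = 7w₀L/20 = 7·(-11)·4/20 = -77/5 kN
  M_B = -w₀L²/20 = -(-11)·4²/20 = 44/5 kN·m
Superposition: R_A = 6039/160 kN, M_A = 5987/240 kN·m, R_B = 4361/160 kN, M_B = -1571/80 kN·m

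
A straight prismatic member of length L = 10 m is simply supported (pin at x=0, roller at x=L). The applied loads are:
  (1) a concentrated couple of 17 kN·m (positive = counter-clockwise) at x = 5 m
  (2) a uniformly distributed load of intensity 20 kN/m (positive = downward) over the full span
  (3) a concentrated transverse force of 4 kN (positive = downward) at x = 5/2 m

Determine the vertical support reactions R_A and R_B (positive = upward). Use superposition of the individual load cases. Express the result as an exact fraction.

Load 1 — applied couple M₀=17 kN·m at a=5 m (b=L-a=5):
  R_A = M₀/L = 17/10 kN
  R_B = -M₀/L = -17/10 kN
Load 2 — uniform load w=20 kN/m over full span:
  R_A = wL/2 = 20·10/2 = 100 kN
  R_B = wL/2 = 20·10/2 = 100 kN
Load 3 — point force P=4 kN at a=5/2 m (b=L-a=15/2):
  R_A = Pb/L = 4·(15/2)/10 = 3 kN
  R_B = Pa/L = 4·(5/2)/10 = 1 kN
Superposition: R_A = 1047/10 kN, R_B = 993/10 kN

R_A = 1047/10 kN, R_B = 993/10 kN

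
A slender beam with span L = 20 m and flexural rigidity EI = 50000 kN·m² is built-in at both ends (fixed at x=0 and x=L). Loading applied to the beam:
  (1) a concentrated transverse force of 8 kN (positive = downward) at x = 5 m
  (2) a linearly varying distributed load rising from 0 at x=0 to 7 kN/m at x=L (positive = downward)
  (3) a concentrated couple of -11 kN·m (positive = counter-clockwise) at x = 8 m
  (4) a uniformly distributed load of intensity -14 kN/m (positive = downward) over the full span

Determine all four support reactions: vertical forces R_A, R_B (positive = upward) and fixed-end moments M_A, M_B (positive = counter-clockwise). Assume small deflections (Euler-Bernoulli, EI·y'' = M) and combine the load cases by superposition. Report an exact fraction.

Load 1 — point force P=8 kN at a=5 m (b=L-a=15):
  R_A = Pb²(3a+b)/L³ = 8·15²·(3·5+15)/20³ = 27/4 kN
  M_A = Pab²/L² = 8·5·15²/20² = 45/2 kN·m
  R_B = Pa²(a+3b)/L³ = 8·5²·(5+3·15)/20³ = 5/4 kN
  M_B = -Pa²b/L² = -8·5²·15/20² = -15/2 kN·m
Load 2 — triangular load w₀=7 kN/m (0→w₀ over full span):
  R_A = 3w₀L/20 = 3·7·20/20 = 21 kN
  M_A = w₀L²/30 = 7·20²/30 = 280/3 kN·m
  R_B = 7w₀L/20 = 7·7·20/20 = 49 kN
  M_B = -w₀L²/20 = -7·20²/20 = -140 kN·m
Load 3 — applied couple M₀=-11 kN·m at a=8 m (b=L-a=12):
  R_A = 6M₀ab/L³ = 6·(-11)·8·12/20³ = -99/125 kN
  M_A = M₀b(2a-b)/L² = (-11)·12·(2·8-12)/20² = -33/25 kN·m
  R_B = -6M₀ab/L³ = -6·(-11)·8·12/20³ = 99/125 kN
  M_B = M₀a(2b-a)/L² = (-11)·8·(2·12-8)/20² = -88/25 kN·m
Load 4 — uniform load w=-14 kN/m over full span:
  R_A = wL/2 = (-14)·20/2 = -140 kN
  M_A = wL²/12 = (-14)·20²/12 = -1400/3 kN·m
  R_B = wL/2 = (-14)·20/2 = -140 kN
  M_B = -wL²/12 = -(-14)·20²/12 = 1400/3 kN·m
Superposition: R_A = -56521/500 kN, M_A = -52823/150 kN·m, R_B = -44479/500 kN, M_B = 47347/150 kN·m

R_A = -56521/500 kN, M_A = -52823/150 kN·m, R_B = -44479/500 kN, M_B = 47347/150 kN·m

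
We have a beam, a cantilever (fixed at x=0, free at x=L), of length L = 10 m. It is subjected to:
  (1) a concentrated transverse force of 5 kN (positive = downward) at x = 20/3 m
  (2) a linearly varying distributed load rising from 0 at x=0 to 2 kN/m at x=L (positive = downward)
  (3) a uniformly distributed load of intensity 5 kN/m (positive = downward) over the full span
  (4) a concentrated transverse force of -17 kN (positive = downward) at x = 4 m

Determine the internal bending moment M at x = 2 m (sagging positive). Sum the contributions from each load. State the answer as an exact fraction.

Load 1 — point force P=5 kN at a=20/3 m (b=L-a=10/3):
  M_1 = -P(a-x)  [x≤a] = -5·((20/3)-2) = -70/3 kN·m
Load 2 — triangular load w₀=2 kN/m (0→w₀ over full span):
  M_2 = w₀Lx/2 - w₀L²/3 - w₀x³/(6L) = 2·10·2/2 - 2·10²/3 - 2·2³/(6·10) = -704/15 kN·m
Load 3 — uniform load w=5 kN/m over full span:
  M_3 = -w(L-x)²/2 = -5·(10-2)²/2 = -160 kN·m
Load 4 — point force P=-17 kN at a=4 m (b=L-a=6):
  M_4 = -P(a-x)  [x≤a] = -(-17)·(4-2) = 34 kN·m
Superposition: M = Σ M_i = -2944/15 kN·m ≈ -196.266667 kN·m

M(2) = -2944/15 kN·m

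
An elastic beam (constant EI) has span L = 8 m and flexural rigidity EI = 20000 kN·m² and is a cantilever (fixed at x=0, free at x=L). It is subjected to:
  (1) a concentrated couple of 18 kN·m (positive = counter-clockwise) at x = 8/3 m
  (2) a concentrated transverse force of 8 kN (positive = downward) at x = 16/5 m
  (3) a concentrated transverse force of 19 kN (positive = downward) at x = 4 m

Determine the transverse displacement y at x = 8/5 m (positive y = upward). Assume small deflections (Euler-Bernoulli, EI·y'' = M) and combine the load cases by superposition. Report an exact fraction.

y(8/5) = -346/78125 m

Load 1 — applied couple M₀=18 kN·m at a=8/3 m (b=L-a=16/3):
  y_1 = M₀x²/(2EI)  [x≤a] = 18·(8/5)²/(2·20000) = 18/15625 m
Load 2 — point force P=8 kN at a=16/5 m (b=L-a=24/5):
  y_2 = -Px²(3a-x)/(6EI)  [x≤a] = -8·(8/5)²·(3·(16/5)-(8/5))/(6·20000) = -64/46875 m
Load 3 — point force P=19 kN at a=4 m (b=L-a=4):
  y_3 = -Px²(3a-x)/(6EI)  [x≤a] = -19·(8/5)²·(3·4-(8/5))/(6·20000) = -988/234375 m
Superposition: y = Σ y_i = -346/78125 m ≈ -0.004429 m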